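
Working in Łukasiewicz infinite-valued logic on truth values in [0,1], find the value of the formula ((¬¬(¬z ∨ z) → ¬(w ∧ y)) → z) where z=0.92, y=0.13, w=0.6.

0.97

¬z: Łukasiewicz ¬ gives 1 − 0.92 = 0.08
(¬z ∨ z) = max(0.08, 0.92) = 0.92
¬(¬z ∨ z): Łukasiewicz ¬ gives 1 − 0.92 = 0.08
¬¬(¬z ∨ z): Łukasiewicz ¬ gives 1 − 0.08 = 0.92
(w ∧ y) = min(0.6, 0.13) = 0.13
¬(w ∧ y): Łukasiewicz ¬ gives 1 − 0.13 = 0.87
(¬¬(¬z ∨ z) → ¬(w ∧ y)): min(1, 1 − 0.92 + 0.87) = 0.95
((¬¬(¬z ∨ z) → ¬(w ∧ y)) → z): min(1, 1 − 0.95 + 0.92) = 0.97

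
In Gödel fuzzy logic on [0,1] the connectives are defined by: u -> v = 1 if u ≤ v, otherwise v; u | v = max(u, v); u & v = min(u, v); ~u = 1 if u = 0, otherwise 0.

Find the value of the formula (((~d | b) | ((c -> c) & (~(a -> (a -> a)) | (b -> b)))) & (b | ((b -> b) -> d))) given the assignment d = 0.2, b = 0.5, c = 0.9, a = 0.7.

0.50

~d: Gödel ¬ of 0.2 = 0 (operand ≠ 0)
(~d | b) = max(0, 0.5) = 0.5
(c -> c): 0.9 ≤ 0.9, so result = 1
(a -> a): 0.7 ≤ 0.7, so result = 1
(a -> (a -> a)): 0.7 ≤ 1, so result = 1
~(a -> (a -> a)): Gödel ¬ of 1 = 0 (operand ≠ 0)
(b -> b): 0.5 ≤ 0.5, so result = 1
(~(a -> (a -> a)) | (b -> b)) = max(0, 1) = 1
((c -> c) & (~(a -> (a -> a)) | (b -> b))) = min(1, 1) = 1
((~d | b) | ((c -> c) & (~(a -> (a -> a)) | (b -> b)))) = max(0.5, 1) = 1
(b -> b): 0.5 ≤ 0.5, so result = 1
((b -> b) -> d): 1 > 0.2, so result = 0.2
(b | ((b -> b) -> d)) = max(0.5, 0.2) = 0.5
(((~d | b) | ((c -> c) & (~(a -> (a -> a)) | (b -> b)))) & (b | ((b -> b) -> d))) = min(1, 0.5) = 0.5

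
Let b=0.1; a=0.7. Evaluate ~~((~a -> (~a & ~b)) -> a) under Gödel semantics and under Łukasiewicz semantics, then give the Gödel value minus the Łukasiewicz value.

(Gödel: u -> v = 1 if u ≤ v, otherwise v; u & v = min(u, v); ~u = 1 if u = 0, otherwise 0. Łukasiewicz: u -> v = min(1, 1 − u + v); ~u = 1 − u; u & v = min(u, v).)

0.30

Gödel evaluation:
  ~a: Gödel ¬ of 0.7 = 0 (operand ≠ 0)
  ~a: Gödel ¬ of 0.7 = 0 (operand ≠ 0)
  ~b: Gödel ¬ of 0.1 = 0 (operand ≠ 0)
  (~a & ~b) = min(0, 0) = 0
  (~a -> (~a & ~b)): 0 ≤ 0, so result = 1
  ((~a -> (~a & ~b)) -> a): 1 > 0.7, so result = 0.7
  ~((~a -> (~a & ~b)) -> a): Gödel ¬ of 0.7 = 0 (operand ≠ 0)
  ~~((~a -> (~a & ~b)) -> a): Gödel ¬ of 0 = 1 (operand is 0)
  Gödel value = 1
Łukasiewicz evaluation:
  ~a: Łukasiewicz ¬ gives 1 − 0.7 = 0.3
  ~a: Łukasiewicz ¬ gives 1 − 0.7 = 0.3
  ~b: Łukasiewicz ¬ gives 1 − 0.1 = 0.9
  (~a & ~b) = min(0.3, 0.9) = 0.3
  (~a -> (~a & ~b)): min(1, 1 − 0.3 + 0.3) = 1
  ((~a -> (~a & ~b)) -> a): min(1, 1 − 1 + 0.7) = 0.7
  ~((~a -> (~a & ~b)) -> a): Łukasiewicz ¬ gives 1 − 0.7 = 0.3
  ~~((~a -> (~a & ~b)) -> a): Łukasiewicz ¬ gives 1 − 0.3 = 0.7
  Łukasiewicz value = 0.7
Difference: 1 − 0.7 = 0.30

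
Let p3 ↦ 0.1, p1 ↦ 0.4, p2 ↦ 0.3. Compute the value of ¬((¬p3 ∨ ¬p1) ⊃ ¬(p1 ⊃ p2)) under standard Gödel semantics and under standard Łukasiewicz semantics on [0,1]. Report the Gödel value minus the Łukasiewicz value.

-0.80

Gödel evaluation:
  ¬p3: Gödel ¬ of 0.1 = 0 (operand ≠ 0)
  ¬p1: Gödel ¬ of 0.4 = 0 (operand ≠ 0)
  (¬p3 ∨ ¬p1) = max(0, 0) = 0
  (p1 ⊃ p2): 0.4 > 0.3, so result = 0.3
  ¬(p1 ⊃ p2): Gödel ¬ of 0.3 = 0 (operand ≠ 0)
  ((¬p3 ∨ ¬p1) ⊃ ¬(p1 ⊃ p2)): 0 ≤ 0, so result = 1
  ¬((¬p3 ∨ ¬p1) ⊃ ¬(p1 ⊃ p2)): Gödel ¬ of 1 = 0 (operand ≠ 0)
  Gödel value = 0
Łukasiewicz evaluation:
  ¬p3: Łukasiewicz ¬ gives 1 − 0.1 = 0.9
  ¬p1: Łukasiewicz ¬ gives 1 − 0.4 = 0.6
  (¬p3 ∨ ¬p1) = max(0.9, 0.6) = 0.9
  (p1 ⊃ p2): min(1, 1 − 0.4 + 0.3) = 0.9
  ¬(p1 ⊃ p2): Łukasiewicz ¬ gives 1 − 0.9 = 0.1
  ((¬p3 ∨ ¬p1) ⊃ ¬(p1 ⊃ p2)): min(1, 1 − 0.9 + 0.1) = 0.2
  ¬((¬p3 ∨ ¬p1) ⊃ ¬(p1 ⊃ p2)): Łukasiewicz ¬ gives 1 − 0.2 = 0.8
  Łukasiewicz value = 0.8
Difference: 0 − 0.8 = -0.80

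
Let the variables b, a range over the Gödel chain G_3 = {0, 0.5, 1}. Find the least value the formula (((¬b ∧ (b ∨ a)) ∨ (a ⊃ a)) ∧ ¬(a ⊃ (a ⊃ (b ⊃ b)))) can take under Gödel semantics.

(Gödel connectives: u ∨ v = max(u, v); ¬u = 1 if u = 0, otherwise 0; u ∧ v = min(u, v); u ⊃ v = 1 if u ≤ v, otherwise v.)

0.00

The minimum is attained at b = 0, a = 0:
  ¬b: Gödel ¬ of 0 = 1 (operand is 0)
  (b ∨ a) = max(0, 0) = 0
  (¬b ∧ (b ∨ a)) = min(1, 0) = 0
  (a ⊃ a): 0 ≤ 0, so result = 1
  ((¬b ∧ (b ∨ a)) ∨ (a ⊃ a)) = max(0, 1) = 1
  (b ⊃ b): 0 ≤ 0, so result = 1
  (a ⊃ (b ⊃ b)): 0 ≤ 1, so result = 1
  (a ⊃ (a ⊃ (b ⊃ b))): 0 ≤ 1, so result = 1
  ¬(a ⊃ (a ⊃ (b ⊃ b))): Gödel ¬ of 1 = 0 (operand ≠ 0)
  (((¬b ∧ (b ∨ a)) ∨ (a ⊃ a)) ∧ ¬(a ⊃ (a ⊃ (b ⊃ b)))) = min(1, 0) = 0
Checking all 9 assignments confirms none give a value below 0.00.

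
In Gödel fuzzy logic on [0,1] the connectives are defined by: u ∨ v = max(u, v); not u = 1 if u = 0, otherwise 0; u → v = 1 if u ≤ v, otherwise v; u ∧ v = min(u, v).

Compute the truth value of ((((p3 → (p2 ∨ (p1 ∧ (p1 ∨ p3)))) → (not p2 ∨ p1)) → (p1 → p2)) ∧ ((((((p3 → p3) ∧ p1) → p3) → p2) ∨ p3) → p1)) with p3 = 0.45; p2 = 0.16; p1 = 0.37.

(p1 ∨ p3) = max(0.37, 0.45) = 0.45
(p1 ∧ (p1 ∨ p3)) = min(0.37, 0.45) = 0.37
(p2 ∨ (p1 ∧ (p1 ∨ p3))) = max(0.16, 0.37) = 0.37
(p3 → (p2 ∨ (p1 ∧ (p1 ∨ p3)))): 0.45 > 0.37, so result = 0.37
not p2: Gödel ¬ of 0.16 = 0 (operand ≠ 0)
(not p2 ∨ p1) = max(0, 0.37) = 0.37
((p3 → (p2 ∨ (p1 ∧ (p1 ∨ p3)))) → (not p2 ∨ p1)): 0.37 ≤ 0.37, so result = 1
(p1 → p2): 0.37 > 0.16, so result = 0.16
(((p3 → (p2 ∨ (p1 ∧ (p1 ∨ p3)))) → (not p2 ∨ p1)) → (p1 → p2)): 1 > 0.16, so result = 0.16
(p3 → p3): 0.45 ≤ 0.45, so result = 1
((p3 → p3) ∧ p1) = min(1, 0.37) = 0.37
(((p3 → p3) ∧ p1) → p3): 0.37 ≤ 0.45, so result = 1
((((p3 → p3) ∧ p1) → p3) → p2): 1 > 0.16, so result = 0.16
(((((p3 → p3) ∧ p1) → p3) → p2) ∨ p3) = max(0.16, 0.45) = 0.45
((((((p3 → p3) ∧ p1) → p3) → p2) ∨ p3) → p1): 0.45 > 0.37, so result = 0.37
((((p3 → (p2 ∨ (p1 ∧ (p1 ∨ p3)))) → (not p2 ∨ p1)) → (p1 → p2)) ∧ ((((((p3 → p3) ∧ p1) → p3) → p2) ∨ p3) → p1)) = min(0.16, 0.37) = 0.16

0.16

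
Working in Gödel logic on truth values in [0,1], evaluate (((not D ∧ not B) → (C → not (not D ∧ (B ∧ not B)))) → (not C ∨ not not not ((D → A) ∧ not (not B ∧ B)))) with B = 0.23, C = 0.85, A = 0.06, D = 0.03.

not D: Gödel ¬ of 0.03 = 0 (operand ≠ 0)
not B: Gödel ¬ of 0.23 = 0 (operand ≠ 0)
(not D ∧ not B) = min(0, 0) = 0
not D: Gödel ¬ of 0.03 = 0 (operand ≠ 0)
not B: Gödel ¬ of 0.23 = 0 (operand ≠ 0)
(B ∧ not B) = min(0.23, 0) = 0
(not D ∧ (B ∧ not B)) = min(0, 0) = 0
not (not D ∧ (B ∧ not B)): Gödel ¬ of 0 = 1 (operand is 0)
(C → not (not D ∧ (B ∧ not B))): 0.85 ≤ 1, so result = 1
((not D ∧ not B) → (C → not (not D ∧ (B ∧ not B)))): 0 ≤ 1, so result = 1
not C: Gödel ¬ of 0.85 = 0 (operand ≠ 0)
(D → A): 0.03 ≤ 0.06, so result = 1
not B: Gödel ¬ of 0.23 = 0 (operand ≠ 0)
(not B ∧ B) = min(0, 0.23) = 0
not (not B ∧ B): Gödel ¬ of 0 = 1 (operand is 0)
((D → A) ∧ not (not B ∧ B)) = min(1, 1) = 1
not ((D → A) ∧ not (not B ∧ B)): Gödel ¬ of 1 = 0 (operand ≠ 0)
not not ((D → A) ∧ not (not B ∧ B)): Gödel ¬ of 0 = 1 (operand is 0)
not not not ((D → A) ∧ not (not B ∧ B)): Gödel ¬ of 1 = 0 (operand ≠ 0)
(not C ∨ not not not ((D → A) ∧ not (not B ∧ B))) = max(0, 0) = 0
(((not D ∧ not B) → (C → not (not D ∧ (B ∧ not B)))) → (not C ∨ not not not ((D → A) ∧ not (not B ∧ B)))): 1 > 0, so result = 0

0.00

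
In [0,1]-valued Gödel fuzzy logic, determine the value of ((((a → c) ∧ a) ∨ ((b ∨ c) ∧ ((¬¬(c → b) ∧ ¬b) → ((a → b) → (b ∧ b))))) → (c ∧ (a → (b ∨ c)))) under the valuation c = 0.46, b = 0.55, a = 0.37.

0.46

(a → c): 0.37 ≤ 0.46, so result = 1
((a → c) ∧ a) = min(1, 0.37) = 0.37
(b ∨ c) = max(0.55, 0.46) = 0.55
(c → b): 0.46 ≤ 0.55, so result = 1
¬(c → b): Gödel ¬ of 1 = 0 (operand ≠ 0)
¬¬(c → b): Gödel ¬ of 0 = 1 (operand is 0)
¬b: Gödel ¬ of 0.55 = 0 (operand ≠ 0)
(¬¬(c → b) ∧ ¬b) = min(1, 0) = 0
(a → b): 0.37 ≤ 0.55, so result = 1
(b ∧ b) = min(0.55, 0.55) = 0.55
((a → b) → (b ∧ b)): 1 > 0.55, so result = 0.55
((¬¬(c → b) ∧ ¬b) → ((a → b) → (b ∧ b))): 0 ≤ 0.55, so result = 1
((b ∨ c) ∧ ((¬¬(c → b) ∧ ¬b) → ((a → b) → (b ∧ b)))) = min(0.55, 1) = 0.55
(((a → c) ∧ a) ∨ ((b ∨ c) ∧ ((¬¬(c → b) ∧ ¬b) → ((a → b) → (b ∧ b))))) = max(0.37, 0.55) = 0.55
(b ∨ c) = max(0.55, 0.46) = 0.55
(a → (b ∨ c)): 0.37 ≤ 0.55, so result = 1
(c ∧ (a → (b ∨ c))) = min(0.46, 1) = 0.46
((((a → c) ∧ a) ∨ ((b ∨ c) ∧ ((¬¬(c → b) ∧ ¬b) → ((a → b) → (b ∧ b))))) → (c ∧ (a → (b ∨ c)))): 0.55 > 0.46, so result = 0.46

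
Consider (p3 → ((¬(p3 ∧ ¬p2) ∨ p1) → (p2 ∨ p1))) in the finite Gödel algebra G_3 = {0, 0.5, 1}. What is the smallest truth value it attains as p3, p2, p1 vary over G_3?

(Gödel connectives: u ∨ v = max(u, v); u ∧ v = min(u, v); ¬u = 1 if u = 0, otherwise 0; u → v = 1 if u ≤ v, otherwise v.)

The minimum is attained at p3 = 1, p2 = 0.5, p1 = 0:
  ¬p2: Gödel ¬ of 0.5 = 0 (operand ≠ 0)
  (p3 ∧ ¬p2) = min(1, 0) = 0
  ¬(p3 ∧ ¬p2): Gödel ¬ of 0 = 1 (operand is 0)
  (¬(p3 ∧ ¬p2) ∨ p1) = max(1, 0) = 1
  (p2 ∨ p1) = max(0.5, 0) = 0.5
  ((¬(p3 ∧ ¬p2) ∨ p1) → (p2 ∨ p1)): 1 > 0.5, so result = 0.5
  (p3 → ((¬(p3 ∧ ¬p2) ∨ p1) → (p2 ∨ p1))): 1 > 0.5, so result = 0.5
Checking all 27 assignments confirms none give a value below 0.50.

0.50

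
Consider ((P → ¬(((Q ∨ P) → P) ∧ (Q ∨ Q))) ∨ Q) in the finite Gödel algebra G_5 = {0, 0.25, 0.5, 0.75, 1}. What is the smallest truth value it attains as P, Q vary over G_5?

The minimum is attained at P = 0.25, Q = 0.25:
  (Q ∨ P) = max(0.25, 0.25) = 0.25
  ((Q ∨ P) → P): 0.25 ≤ 0.25, so result = 1
  (Q ∨ Q) = max(0.25, 0.25) = 0.25
  (((Q ∨ P) → P) ∧ (Q ∨ Q)) = min(1, 0.25) = 0.25
  ¬(((Q ∨ P) → P) ∧ (Q ∨ Q)): Gödel ¬ of 0.25 = 0 (operand ≠ 0)
  (P → ¬(((Q ∨ P) → P) ∧ (Q ∨ Q))): 0.25 > 0, so result = 0
  ((P → ¬(((Q ∨ P) → P) ∧ (Q ∨ Q))) ∨ Q) = max(0, 0.25) = 0.25
Checking all 25 assignments confirms none give a value below 0.25.

0.25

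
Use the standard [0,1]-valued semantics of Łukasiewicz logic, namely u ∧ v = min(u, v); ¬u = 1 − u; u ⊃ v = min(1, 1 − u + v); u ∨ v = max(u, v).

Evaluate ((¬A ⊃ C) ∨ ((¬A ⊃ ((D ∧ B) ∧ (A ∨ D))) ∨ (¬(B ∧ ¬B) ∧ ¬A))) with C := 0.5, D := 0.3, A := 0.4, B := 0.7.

0.90

¬A: Łukasiewicz ¬ gives 1 − 0.4 = 0.6
(¬A ⊃ C): min(1, 1 − 0.6 + 0.5) = 0.9
¬A: Łukasiewicz ¬ gives 1 − 0.4 = 0.6
(D ∧ B) = min(0.3, 0.7) = 0.3
(A ∨ D) = max(0.4, 0.3) = 0.4
((D ∧ B) ∧ (A ∨ D)) = min(0.3, 0.4) = 0.3
(¬A ⊃ ((D ∧ B) ∧ (A ∨ D))): min(1, 1 − 0.6 + 0.3) = 0.7
¬B: Łukasiewicz ¬ gives 1 − 0.7 = 0.3
(B ∧ ¬B) = min(0.7, 0.3) = 0.3
¬(B ∧ ¬B): Łukasiewicz ¬ gives 1 − 0.3 = 0.7
¬A: Łukasiewicz ¬ gives 1 − 0.4 = 0.6
(¬(B ∧ ¬B) ∧ ¬A) = min(0.7, 0.6) = 0.6
((¬A ⊃ ((D ∧ B) ∧ (A ∨ D))) ∨ (¬(B ∧ ¬B) ∧ ¬A)) = max(0.7, 0.6) = 0.7
((¬A ⊃ C) ∨ ((¬A ⊃ ((D ∧ B) ∧ (A ∨ D))) ∨ (¬(B ∧ ¬B) ∧ ¬A))) = max(0.9, 0.7) = 0.9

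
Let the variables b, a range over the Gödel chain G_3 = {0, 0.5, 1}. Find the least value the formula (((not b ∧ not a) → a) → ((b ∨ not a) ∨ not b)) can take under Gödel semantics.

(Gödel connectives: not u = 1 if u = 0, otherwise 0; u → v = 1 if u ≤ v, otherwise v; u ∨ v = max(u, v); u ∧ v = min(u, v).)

0.50

The minimum is attained at b = 0.5, a = 0.5:
  not b: Gödel ¬ of 0.5 = 0 (operand ≠ 0)
  not a: Gödel ¬ of 0.5 = 0 (operand ≠ 0)
  (not b ∧ not a) = min(0, 0) = 0
  ((not b ∧ not a) → a): 0 ≤ 0.5, so result = 1
  not a: Gödel ¬ of 0.5 = 0 (operand ≠ 0)
  (b ∨ not a) = max(0.5, 0) = 0.5
  not b: Gödel ¬ of 0.5 = 0 (operand ≠ 0)
  ((b ∨ not a) ∨ not b) = max(0.5, 0) = 0.5
  (((not b ∧ not a) → a) → ((b ∨ not a) ∨ not b)): 1 > 0.5, so result = 0.5
Checking all 9 assignments confirms none give a value below 0.50.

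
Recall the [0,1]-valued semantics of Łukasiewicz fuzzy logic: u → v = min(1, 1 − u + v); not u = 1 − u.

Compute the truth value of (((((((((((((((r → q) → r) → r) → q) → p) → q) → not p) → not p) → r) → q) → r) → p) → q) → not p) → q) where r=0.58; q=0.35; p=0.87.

(r → q): min(1, 1 − 0.58 + 0.35) = 0.77
((r → q) → r): min(1, 1 − 0.77 + 0.58) = 0.81
(((r → q) → r) → r): min(1, 1 − 0.81 + 0.58) = 0.77
((((r → q) → r) → r) → q): min(1, 1 − 0.77 + 0.35) = 0.58
(((((r → q) → r) → r) → q) → p): min(1, 1 − 0.58 + 0.87) = 1
((((((r → q) → r) → r) → q) → p) → q): min(1, 1 − 1 + 0.35) = 0.35
not p: Łukasiewicz ¬ gives 1 − 0.87 = 0.13
(((((((r → q) → r) → r) → q) → p) → q) → not p): min(1, 1 − 0.35 + 0.13) = 0.78
not p: Łukasiewicz ¬ gives 1 − 0.87 = 0.13
((((((((r → q) → r) → r) → q) → p) → q) → not p) → not p): min(1, 1 − 0.78 + 0.13) = 0.35
(((((((((r → q) → r) → r) → q) → p) → q) → not p) → not p) → r): min(1, 1 − 0.35 + 0.58) = 1
((((((((((r → q) → r) → r) → q) → p) → q) → not p) → not p) → r) → q): min(1, 1 − 1 + 0.35) = 0.35
(((((((((((r → q) → r) → r) → q) → p) → q) → not p) → not p) → r) → q) → r): min(1, 1 − 0.35 + 0.58) = 1
((((((((((((r → q) → r) → r) → q) → p) → q) → not p) → not p) → r) → q) → r) → p): min(1, 1 − 1 + 0.87) = 0.87
(((((((((((((r → q) → r) → r) → q) → p) → q) → not p) → not p) → r) → q) → r) → p) → q): min(1, 1 − 0.87 + 0.35) = 0.48
not p: Łukasiewicz ¬ gives 1 − 0.87 = 0.13
((((((((((((((r → q) → r) → r) → q) → p) → q) → not p) → not p) → r) → q) → r) → p) → q) → not p): min(1, 1 − 0.48 + 0.13) = 0.65
(((((((((((((((r → q) → r) → r) → q) → p) → q) → not p) → not p) → r) → q) → r) → p) → q) → not p) → q): min(1, 1 − 0.65 + 0.35) = 0.7

0.70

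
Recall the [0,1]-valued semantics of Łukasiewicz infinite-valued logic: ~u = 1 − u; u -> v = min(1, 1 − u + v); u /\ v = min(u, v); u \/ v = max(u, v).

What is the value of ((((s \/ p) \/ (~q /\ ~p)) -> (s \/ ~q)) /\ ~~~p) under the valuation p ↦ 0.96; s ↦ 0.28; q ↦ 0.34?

(s \/ p) = max(0.28, 0.96) = 0.96
~q: Łukasiewicz ¬ gives 1 − 0.34 = 0.66
~p: Łukasiewicz ¬ gives 1 − 0.96 = 0.04
(~q /\ ~p) = min(0.66, 0.04) = 0.04
((s \/ p) \/ (~q /\ ~p)) = max(0.96, 0.04) = 0.96
~q: Łukasiewicz ¬ gives 1 − 0.34 = 0.66
(s \/ ~q) = max(0.28, 0.66) = 0.66
(((s \/ p) \/ (~q /\ ~p)) -> (s \/ ~q)): min(1, 1 − 0.96 + 0.66) = 0.7
~p: Łukasiewicz ¬ gives 1 − 0.96 = 0.04
~~p: Łukasiewicz ¬ gives 1 − 0.04 = 0.96
~~~p: Łukasiewicz ¬ gives 1 − 0.96 = 0.04
((((s \/ p) \/ (~q /\ ~p)) -> (s \/ ~q)) /\ ~~~p) = min(0.7, 0.04) = 0.04

0.04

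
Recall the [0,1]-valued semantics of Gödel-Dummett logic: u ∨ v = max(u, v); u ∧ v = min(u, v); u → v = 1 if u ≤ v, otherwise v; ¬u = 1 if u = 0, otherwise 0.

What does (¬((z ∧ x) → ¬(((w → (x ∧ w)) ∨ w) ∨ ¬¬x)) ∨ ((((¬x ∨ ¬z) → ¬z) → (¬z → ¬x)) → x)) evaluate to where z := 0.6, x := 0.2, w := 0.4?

(z ∧ x) = min(0.6, 0.2) = 0.2
(x ∧ w) = min(0.2, 0.4) = 0.2
(w → (x ∧ w)): 0.4 > 0.2, so result = 0.2
((w → (x ∧ w)) ∨ w) = max(0.2, 0.4) = 0.4
¬x: Gödel ¬ of 0.2 = 0 (operand ≠ 0)
¬¬x: Gödel ¬ of 0 = 1 (operand is 0)
(((w → (x ∧ w)) ∨ w) ∨ ¬¬x) = max(0.4, 1) = 1
¬(((w → (x ∧ w)) ∨ w) ∨ ¬¬x): Gödel ¬ of 1 = 0 (operand ≠ 0)
((z ∧ x) → ¬(((w → (x ∧ w)) ∨ w) ∨ ¬¬x)): 0.2 > 0, so result = 0
¬((z ∧ x) → ¬(((w → (x ∧ w)) ∨ w) ∨ ¬¬x)): Gödel ¬ of 0 = 1 (operand is 0)
¬x: Gödel ¬ of 0.2 = 0 (operand ≠ 0)
¬z: Gödel ¬ of 0.6 = 0 (operand ≠ 0)
(¬x ∨ ¬z) = max(0, 0) = 0
¬z: Gödel ¬ of 0.6 = 0 (operand ≠ 0)
((¬x ∨ ¬z) → ¬z): 0 ≤ 0, so result = 1
¬z: Gödel ¬ of 0.6 = 0 (operand ≠ 0)
¬x: Gödel ¬ of 0.2 = 0 (operand ≠ 0)
(¬z → ¬x): 0 ≤ 0, so result = 1
(((¬x ∨ ¬z) → ¬z) → (¬z → ¬x)): 1 ≤ 1, so result = 1
((((¬x ∨ ¬z) → ¬z) → (¬z → ¬x)) → x): 1 > 0.2, so result = 0.2
(¬((z ∧ x) → ¬(((w → (x ∧ w)) ∨ w) ∨ ¬¬x)) ∨ ((((¬x ∨ ¬z) → ¬z) → (¬z → ¬x)) → x)) = max(1, 0.2) = 1

1.00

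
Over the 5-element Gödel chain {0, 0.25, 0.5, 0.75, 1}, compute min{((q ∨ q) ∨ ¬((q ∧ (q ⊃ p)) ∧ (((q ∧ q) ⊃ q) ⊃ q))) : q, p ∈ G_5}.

0.25

The minimum is attained at q = 0.25, p = 0.25:
  (q ∨ q) = max(0.25, 0.25) = 0.25
  (q ⊃ p): 0.25 ≤ 0.25, so result = 1
  (q ∧ (q ⊃ p)) = min(0.25, 1) = 0.25
  (q ∧ q) = min(0.25, 0.25) = 0.25
  ((q ∧ q) ⊃ q): 0.25 ≤ 0.25, so result = 1
  (((q ∧ q) ⊃ q) ⊃ q): 1 > 0.25, so result = 0.25
  ((q ∧ (q ⊃ p)) ∧ (((q ∧ q) ⊃ q) ⊃ q)) = min(0.25, 0.25) = 0.25
  ¬((q ∧ (q ⊃ p)) ∧ (((q ∧ q) ⊃ q) ⊃ q)): Gödel ¬ of 0.25 = 0 (operand ≠ 0)
  ((q ∨ q) ∨ ¬((q ∧ (q ⊃ p)) ∧ (((q ∧ q) ⊃ q) ⊃ q))) = max(0.25, 0) = 0.25
Checking all 25 assignments confirms none give a value below 0.25.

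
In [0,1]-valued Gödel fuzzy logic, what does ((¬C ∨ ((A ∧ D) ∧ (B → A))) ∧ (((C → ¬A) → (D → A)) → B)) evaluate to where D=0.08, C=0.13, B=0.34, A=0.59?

0.08

¬C: Gödel ¬ of 0.13 = 0 (operand ≠ 0)
(A ∧ D) = min(0.59, 0.08) = 0.08
(B → A): 0.34 ≤ 0.59, so result = 1
((A ∧ D) ∧ (B → A)) = min(0.08, 1) = 0.08
(¬C ∨ ((A ∧ D) ∧ (B → A))) = max(0, 0.08) = 0.08
¬A: Gödel ¬ of 0.59 = 0 (operand ≠ 0)
(C → ¬A): 0.13 > 0, so result = 0
(D → A): 0.08 ≤ 0.59, so result = 1
((C → ¬A) → (D → A)): 0 ≤ 1, so result = 1
(((C → ¬A) → (D → A)) → B): 1 > 0.34, so result = 0.34
((¬C ∨ ((A ∧ D) ∧ (B → A))) ∧ (((C → ¬A) → (D → A)) → B)) = min(0.08, 0.34) = 0.08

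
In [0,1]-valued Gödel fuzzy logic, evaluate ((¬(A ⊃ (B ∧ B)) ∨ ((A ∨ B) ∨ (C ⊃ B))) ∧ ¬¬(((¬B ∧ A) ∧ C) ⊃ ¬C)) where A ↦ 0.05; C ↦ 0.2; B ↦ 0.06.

0.06

(B ∧ B) = min(0.06, 0.06) = 0.06
(A ⊃ (B ∧ B)): 0.05 ≤ 0.06, so result = 1
¬(A ⊃ (B ∧ B)): Gödel ¬ of 1 = 0 (operand ≠ 0)
(A ∨ B) = max(0.05, 0.06) = 0.06
(C ⊃ B): 0.2 > 0.06, so result = 0.06
((A ∨ B) ∨ (C ⊃ B)) = max(0.06, 0.06) = 0.06
(¬(A ⊃ (B ∧ B)) ∨ ((A ∨ B) ∨ (C ⊃ B))) = max(0, 0.06) = 0.06
¬B: Gödel ¬ of 0.06 = 0 (operand ≠ 0)
(¬B ∧ A) = min(0, 0.05) = 0
((¬B ∧ A) ∧ C) = min(0, 0.2) = 0
¬C: Gödel ¬ of 0.2 = 0 (operand ≠ 0)
(((¬B ∧ A) ∧ C) ⊃ ¬C): 0 ≤ 0, so result = 1
¬(((¬B ∧ A) ∧ C) ⊃ ¬C): Gödel ¬ of 1 = 0 (operand ≠ 0)
¬¬(((¬B ∧ A) ∧ C) ⊃ ¬C): Gödel ¬ of 0 = 1 (operand is 0)
((¬(A ⊃ (B ∧ B)) ∨ ((A ∨ B) ∨ (C ⊃ B))) ∧ ¬¬(((¬B ∧ A) ∧ C) ⊃ ¬C)) = min(0.06, 1) = 0.06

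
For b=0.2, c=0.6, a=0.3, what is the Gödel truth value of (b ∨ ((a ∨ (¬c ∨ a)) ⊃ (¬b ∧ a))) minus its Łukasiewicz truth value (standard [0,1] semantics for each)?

-0.70

Gödel evaluation:
  ¬c: Gödel ¬ of 0.6 = 0 (operand ≠ 0)
  (¬c ∨ a) = max(0, 0.3) = 0.3
  (a ∨ (¬c ∨ a)) = max(0.3, 0.3) = 0.3
  ¬b: Gödel ¬ of 0.2 = 0 (operand ≠ 0)
  (¬b ∧ a) = min(0, 0.3) = 0
  ((a ∨ (¬c ∨ a)) ⊃ (¬b ∧ a)): 0.3 > 0, so result = 0
  (b ∨ ((a ∨ (¬c ∨ a)) ⊃ (¬b ∧ a))) = max(0.2, 0) = 0.2
  Gödel value = 0.2
Łukasiewicz evaluation:
  ¬c: Łukasiewicz ¬ gives 1 − 0.6 = 0.4
  (¬c ∨ a) = max(0.4, 0.3) = 0.4
  (a ∨ (¬c ∨ a)) = max(0.3, 0.4) = 0.4
  ¬b: Łukasiewicz ¬ gives 1 − 0.2 = 0.8
  (¬b ∧ a) = min(0.8, 0.3) = 0.3
  ((a ∨ (¬c ∨ a)) ⊃ (¬b ∧ a)): min(1, 1 − 0.4 + 0.3) = 0.9
  (b ∨ ((a ∨ (¬c ∨ a)) ⊃ (¬b ∧ a))) = max(0.2, 0.9) = 0.9
  Łukasiewicz value = 0.9
Difference: 0.2 − 0.9 = -0.70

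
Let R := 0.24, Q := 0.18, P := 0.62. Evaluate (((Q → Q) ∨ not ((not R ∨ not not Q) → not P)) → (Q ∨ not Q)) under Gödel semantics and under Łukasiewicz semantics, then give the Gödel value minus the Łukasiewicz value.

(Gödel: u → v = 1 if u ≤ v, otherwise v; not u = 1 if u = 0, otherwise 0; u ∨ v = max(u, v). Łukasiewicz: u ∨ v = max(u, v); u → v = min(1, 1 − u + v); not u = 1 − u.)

Gödel evaluation:
  (Q → Q): 0.18 ≤ 0.18, so result = 1
  not R: Gödel ¬ of 0.24 = 0 (operand ≠ 0)
  not Q: Gödel ¬ of 0.18 = 0 (operand ≠ 0)
  not not Q: Gödel ¬ of 0 = 1 (operand is 0)
  (not R ∨ not not Q) = max(0, 1) = 1
  not P: Gödel ¬ of 0.62 = 0 (operand ≠ 0)
  ((not R ∨ not not Q) → not P): 1 > 0, so result = 0
  not ((not R ∨ not not Q) → not P): Gödel ¬ of 0 = 1 (operand is 0)
  ((Q → Q) ∨ not ((not R ∨ not not Q) → not P)) = max(1, 1) = 1
  not Q: Gödel ¬ of 0.18 = 0 (operand ≠ 0)
  (Q ∨ not Q) = max(0.18, 0) = 0.18
  (((Q → Q) ∨ not ((not R ∨ not not Q) → not P)) → (Q ∨ not Q)): 1 > 0.18, so result = 0.18
  Gödel value = 0.18
Łukasiewicz evaluation:
  (Q → Q): min(1, 1 − 0.18 + 0.18) = 1
  not R: Łukasiewicz ¬ gives 1 − 0.24 = 0.76
  not Q: Łukasiewicz ¬ gives 1 − 0.18 = 0.82
  not not Q: Łukasiewicz ¬ gives 1 − 0.82 = 0.18
  (not R ∨ not not Q) = max(0.76, 0.18) = 0.76
  not P: Łukasiewicz ¬ gives 1 − 0.62 = 0.38
  ((not R ∨ not not Q) → not P): min(1, 1 − 0.76 + 0.38) = 0.62
  not ((not R ∨ not not Q) → not P): Łukasiewicz ¬ gives 1 − 0.62 = 0.38
  ((Q → Q) ∨ not ((not R ∨ not not Q) → not P)) = max(1, 0.38) = 1
  not Q: Łukasiewicz ¬ gives 1 − 0.18 = 0.82
  (Q ∨ not Q) = max(0.18, 0.82) = 0.82
  (((Q → Q) ∨ not ((not R ∨ not not Q) → not P)) → (Q ∨ not Q)): min(1, 1 − 1 + 0.82) = 0.82
  Łukasiewicz value = 0.82
Difference: 0.18 − 0.82 = -0.64

-0.64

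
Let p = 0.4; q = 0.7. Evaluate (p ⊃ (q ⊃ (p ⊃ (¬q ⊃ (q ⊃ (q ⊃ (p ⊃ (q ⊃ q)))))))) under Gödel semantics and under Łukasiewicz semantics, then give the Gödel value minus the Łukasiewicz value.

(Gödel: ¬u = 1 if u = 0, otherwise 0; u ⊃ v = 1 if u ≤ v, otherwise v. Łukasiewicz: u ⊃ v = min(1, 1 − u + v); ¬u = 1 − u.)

Gödel evaluation:
  ¬q: Gödel ¬ of 0.7 = 0 (operand ≠ 0)
  (q ⊃ q): 0.7 ≤ 0.7, so result = 1
  (p ⊃ (q ⊃ q)): 0.4 ≤ 1, so result = 1
  (q ⊃ (p ⊃ (q ⊃ q))): 0.7 ≤ 1, so result = 1
  (q ⊃ (q ⊃ (p ⊃ (q ⊃ q)))): 0.7 ≤ 1, so result = 1
  (¬q ⊃ (q ⊃ (q ⊃ (p ⊃ (q ⊃ q))))): 0 ≤ 1, so result = 1
  (p ⊃ (¬q ⊃ (q ⊃ (q ⊃ (p ⊃ (q ⊃ q)))))): 0.4 ≤ 1, so result = 1
  (q ⊃ (p ⊃ (¬q ⊃ (q ⊃ (q ⊃ (p ⊃ (q ⊃ q))))))): 0.7 ≤ 1, so result = 1
  (p ⊃ (q ⊃ (p ⊃ (¬q ⊃ (q ⊃ (q ⊃ (p ⊃ (q ⊃ q)))))))): 0.4 ≤ 1, so result = 1
  Gödel value = 1
Łukasiewicz evaluation:
  ¬q: Łukasiewicz ¬ gives 1 − 0.7 = 0.3
  (q ⊃ q): min(1, 1 − 0.7 + 0.7) = 1
  (p ⊃ (q ⊃ q)): min(1, 1 − 0.4 + 1) = 1
  (q ⊃ (p ⊃ (q ⊃ q))): min(1, 1 − 0.7 + 1) = 1
  (q ⊃ (q ⊃ (p ⊃ (q ⊃ q)))): min(1, 1 − 0.7 + 1) = 1
  (¬q ⊃ (q ⊃ (q ⊃ (p ⊃ (q ⊃ q))))): min(1, 1 − 0.3 + 1) = 1
  (p ⊃ (¬q ⊃ (q ⊃ (q ⊃ (p ⊃ (q ⊃ q)))))): min(1, 1 − 0.4 + 1) = 1
  (q ⊃ (p ⊃ (¬q ⊃ (q ⊃ (q ⊃ (p ⊃ (q ⊃ q))))))): min(1, 1 − 0.7 + 1) = 1
  (p ⊃ (q ⊃ (p ⊃ (¬q ⊃ (q ⊃ (q ⊃ (p ⊃ (q ⊃ q)))))))): min(1, 1 − 0.4 + 1) = 1
  Łukasiewicz value = 1
Difference: 1 − 1 = 0.00

0.00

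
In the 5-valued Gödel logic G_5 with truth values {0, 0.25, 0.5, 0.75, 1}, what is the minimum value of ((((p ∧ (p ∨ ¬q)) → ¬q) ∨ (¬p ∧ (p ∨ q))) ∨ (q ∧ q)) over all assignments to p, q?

The minimum is attained at p = 0.25, q = 0.25:
  ¬q: Gödel ¬ of 0.25 = 0 (operand ≠ 0)
  (p ∨ ¬q) = max(0.25, 0) = 0.25
  (p ∧ (p ∨ ¬q)) = min(0.25, 0.25) = 0.25
  ¬q: Gödel ¬ of 0.25 = 0 (operand ≠ 0)
  ((p ∧ (p ∨ ¬q)) → ¬q): 0.25 > 0, so result = 0
  ¬p: Gödel ¬ of 0.25 = 0 (operand ≠ 0)
  (p ∨ q) = max(0.25, 0.25) = 0.25
  (¬p ∧ (p ∨ q)) = min(0, 0.25) = 0
  (((p ∧ (p ∨ ¬q)) → ¬q) ∨ (¬p ∧ (p ∨ q))) = max(0, 0) = 0
  (q ∧ q) = min(0.25, 0.25) = 0.25
  ((((p ∧ (p ∨ ¬q)) → ¬q) ∨ (¬p ∧ (p ∨ q))) ∨ (q ∧ q)) = max(0, 0.25) = 0.25
Checking all 25 assignments confirms none give a value below 0.25.

0.25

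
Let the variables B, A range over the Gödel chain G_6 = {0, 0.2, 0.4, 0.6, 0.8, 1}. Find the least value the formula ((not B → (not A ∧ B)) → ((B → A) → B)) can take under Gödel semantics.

The minimum is attained at B = 0.2, A = 0.2:
  not B: Gödel ¬ of 0.2 = 0 (operand ≠ 0)
  not A: Gödel ¬ of 0.2 = 0 (operand ≠ 0)
  (not A ∧ B) = min(0, 0.2) = 0
  (not B → (not A ∧ B)): 0 ≤ 0, so result = 1
  (B → A): 0.2 ≤ 0.2, so result = 1
  ((B → A) → B): 1 > 0.2, so result = 0.2
  ((not B → (not A ∧ B)) → ((B → A) → B)): 1 > 0.2, so result = 0.2
Checking all 36 assignments confirms none give a value below 0.20.

0.20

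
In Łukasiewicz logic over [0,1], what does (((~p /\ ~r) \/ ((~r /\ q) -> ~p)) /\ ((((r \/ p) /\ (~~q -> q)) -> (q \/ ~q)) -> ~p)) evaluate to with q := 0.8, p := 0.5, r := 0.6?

~p: Łukasiewicz ¬ gives 1 − 0.5 = 0.5
~r: Łukasiewicz ¬ gives 1 − 0.6 = 0.4
(~p /\ ~r) = min(0.5, 0.4) = 0.4
~r: Łukasiewicz ¬ gives 1 − 0.6 = 0.4
(~r /\ q) = min(0.4, 0.8) = 0.4
~p: Łukasiewicz ¬ gives 1 − 0.5 = 0.5
((~r /\ q) -> ~p): min(1, 1 − 0.4 + 0.5) = 1
((~p /\ ~r) \/ ((~r /\ q) -> ~p)) = max(0.4, 1) = 1
(r \/ p) = max(0.6, 0.5) = 0.6
~q: Łukasiewicz ¬ gives 1 − 0.8 = 0.2
~~q: Łukasiewicz ¬ gives 1 − 0.2 = 0.8
(~~q -> q): min(1, 1 − 0.8 + 0.8) = 1
((r \/ p) /\ (~~q -> q)) = min(0.6, 1) = 0.6
~q: Łukasiewicz ¬ gives 1 − 0.8 = 0.2
(q \/ ~q) = max(0.8, 0.2) = 0.8
(((r \/ p) /\ (~~q -> q)) -> (q \/ ~q)): min(1, 1 − 0.6 + 0.8) = 1
~p: Łukasiewicz ¬ gives 1 − 0.5 = 0.5
((((r \/ p) /\ (~~q -> q)) -> (q \/ ~q)) -> ~p): min(1, 1 − 1 + 0.5) = 0.5
(((~p /\ ~r) \/ ((~r /\ q) -> ~p)) /\ ((((r \/ p) /\ (~~q -> q)) -> (q \/ ~q)) -> ~p)) = min(1, 0.5) = 0.5

0.50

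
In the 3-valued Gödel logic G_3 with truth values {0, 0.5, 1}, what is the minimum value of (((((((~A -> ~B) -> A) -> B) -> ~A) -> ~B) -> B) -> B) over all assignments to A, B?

0.50

The minimum is attained at A = 0, B = 0.5:
  ~A: Gödel ¬ of 0 = 1 (operand is 0)
  ~B: Gödel ¬ of 0.5 = 0 (operand ≠ 0)
  (~A -> ~B): 1 > 0, so result = 0
  ((~A -> ~B) -> A): 0 ≤ 0, so result = 1
  (((~A -> ~B) -> A) -> B): 1 > 0.5, so result = 0.5
  ~A: Gödel ¬ of 0 = 1 (operand is 0)
  ((((~A -> ~B) -> A) -> B) -> ~A): 0.5 ≤ 1, so result = 1
  ~B: Gödel ¬ of 0.5 = 0 (operand ≠ 0)
  (((((~A -> ~B) -> A) -> B) -> ~A) -> ~B): 1 > 0, so result = 0
  ((((((~A -> ~B) -> A) -> B) -> ~A) -> ~B) -> B): 0 ≤ 0.5, so result = 1
  (((((((~A -> ~B) -> A) -> B) -> ~A) -> ~B) -> B) -> B): 1 > 0.5, so result = 0.5
Checking all 9 assignments confirms none give a value below 0.50.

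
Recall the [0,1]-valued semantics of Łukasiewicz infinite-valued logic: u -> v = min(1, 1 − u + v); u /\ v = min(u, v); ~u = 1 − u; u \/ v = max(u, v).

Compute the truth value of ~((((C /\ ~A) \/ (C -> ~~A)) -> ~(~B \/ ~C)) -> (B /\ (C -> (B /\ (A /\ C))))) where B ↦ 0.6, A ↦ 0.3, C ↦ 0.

0.00

~A: Łukasiewicz ¬ gives 1 − 0.3 = 0.7
(C /\ ~A) = min(0, 0.7) = 0
~A: Łukasiewicz ¬ gives 1 − 0.3 = 0.7
~~A: Łukasiewicz ¬ gives 1 − 0.7 = 0.3
(C -> ~~A): min(1, 1 − 0 + 0.3) = 1
((C /\ ~A) \/ (C -> ~~A)) = max(0, 1) = 1
~B: Łukasiewicz ¬ gives 1 − 0.6 = 0.4
~C: Łukasiewicz ¬ gives 1 − 0 = 1
(~B \/ ~C) = max(0.4, 1) = 1
~(~B \/ ~C): Łukasiewicz ¬ gives 1 − 1 = 0
(((C /\ ~A) \/ (C -> ~~A)) -> ~(~B \/ ~C)): min(1, 1 − 1 + 0) = 0
(A /\ C) = min(0.3, 0) = 0
(B /\ (A /\ C)) = min(0.6, 0) = 0
(C -> (B /\ (A /\ C))): min(1, 1 − 0 + 0) = 1
(B /\ (C -> (B /\ (A /\ C)))) = min(0.6, 1) = 0.6
((((C /\ ~A) \/ (C -> ~~A)) -> ~(~B \/ ~C)) -> (B /\ (C -> (B /\ (A /\ C))))): min(1, 1 − 0 + 0.6) = 1
~((((C /\ ~A) \/ (C -> ~~A)) -> ~(~B \/ ~C)) -> (B /\ (C -> (B /\ (A /\ C))))): Łukasiewicz ¬ gives 1 − 1 = 0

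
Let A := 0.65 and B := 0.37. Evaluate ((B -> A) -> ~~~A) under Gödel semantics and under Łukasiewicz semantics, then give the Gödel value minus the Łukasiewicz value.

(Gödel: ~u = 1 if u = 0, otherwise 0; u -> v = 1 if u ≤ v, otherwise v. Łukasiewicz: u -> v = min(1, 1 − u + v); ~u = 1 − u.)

Gödel evaluation:
  (B -> A): 0.37 ≤ 0.65, so result = 1
  ~A: Gödel ¬ of 0.65 = 0 (operand ≠ 0)
  ~~A: Gödel ¬ of 0 = 1 (operand is 0)
  ~~~A: Gödel ¬ of 1 = 0 (operand ≠ 0)
  ((B -> A) -> ~~~A): 1 > 0, so result = 0
  Gödel value = 0
Łukasiewicz evaluation:
  (B -> A): min(1, 1 − 0.37 + 0.65) = 1
  ~A: Łukasiewicz ¬ gives 1 − 0.65 = 0.35
  ~~A: Łukasiewicz ¬ gives 1 − 0.35 = 0.65
  ~~~A: Łukasiewicz ¬ gives 1 − 0.65 = 0.35
  ((B -> A) -> ~~~A): min(1, 1 − 1 + 0.35) = 0.35
  Łukasiewicz value = 0.35
Difference: 0 − 0.35 = -0.35

-0.35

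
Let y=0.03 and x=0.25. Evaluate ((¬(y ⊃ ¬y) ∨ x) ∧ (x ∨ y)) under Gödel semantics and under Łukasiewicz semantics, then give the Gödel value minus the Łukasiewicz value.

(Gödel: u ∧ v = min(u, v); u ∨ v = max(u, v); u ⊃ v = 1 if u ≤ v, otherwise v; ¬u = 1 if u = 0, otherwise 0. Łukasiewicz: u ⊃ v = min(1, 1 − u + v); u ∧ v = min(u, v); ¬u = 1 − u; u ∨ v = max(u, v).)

0.00

Gödel evaluation:
  ¬y: Gödel ¬ of 0.03 = 0 (operand ≠ 0)
  (y ⊃ ¬y): 0.03 > 0, so result = 0
  ¬(y ⊃ ¬y): Gödel ¬ of 0 = 1 (operand is 0)
  (¬(y ⊃ ¬y) ∨ x) = max(1, 0.25) = 1
  (x ∨ y) = max(0.25, 0.03) = 0.25
  ((¬(y ⊃ ¬y) ∨ x) ∧ (x ∨ y)) = min(1, 0.25) = 0.25
  Gödel value = 0.25
Łukasiewicz evaluation:
  ¬y: Łukasiewicz ¬ gives 1 − 0.03 = 0.97
  (y ⊃ ¬y): min(1, 1 − 0.03 + 0.97) = 1
  ¬(y ⊃ ¬y): Łukasiewicz ¬ gives 1 − 1 = 0
  (¬(y ⊃ ¬y) ∨ x) = max(0, 0.25) = 0.25
  (x ∨ y) = max(0.25, 0.03) = 0.25
  ((¬(y ⊃ ¬y) ∨ x) ∧ (x ∨ y)) = min(0.25, 0.25) = 0.25
  Łukasiewicz value = 0.25
Difference: 0.25 − 0.25 = 0.00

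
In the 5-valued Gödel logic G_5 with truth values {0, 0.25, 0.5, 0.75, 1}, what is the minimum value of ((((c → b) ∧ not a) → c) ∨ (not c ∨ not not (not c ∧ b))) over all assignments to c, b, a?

The minimum is attained at c = 0.25, b = 0.25, a = 0:
  (c → b): 0.25 ≤ 0.25, so result = 1
  not a: Gödel ¬ of 0 = 1 (operand is 0)
  ((c → b) ∧ not a) = min(1, 1) = 1
  (((c → b) ∧ not a) → c): 1 > 0.25, so result = 0.25
  not c: Gödel ¬ of 0.25 = 0 (operand ≠ 0)
  not c: Gödel ¬ of 0.25 = 0 (operand ≠ 0)
  (not c ∧ b) = min(0, 0.25) = 0
  not (not c ∧ b): Gödel ¬ of 0 = 1 (operand is 0)
  not not (not c ∧ b): Gödel ¬ of 1 = 0 (operand ≠ 0)
  (not c ∨ not not (not c ∧ b)) = max(0, 0) = 0
  ((((c → b) ∧ not a) → c) ∨ (not c ∨ not not (not c ∧ b))) = max(0.25, 0) = 0.25
Checking all 125 assignments confirms none give a value below 0.25.

0.25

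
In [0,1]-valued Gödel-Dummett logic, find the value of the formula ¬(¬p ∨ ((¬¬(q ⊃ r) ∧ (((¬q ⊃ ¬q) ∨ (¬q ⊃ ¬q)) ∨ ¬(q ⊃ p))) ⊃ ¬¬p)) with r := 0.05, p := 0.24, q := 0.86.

¬p: Gödel ¬ of 0.24 = 0 (operand ≠ 0)
(q ⊃ r): 0.86 > 0.05, so result = 0.05
¬(q ⊃ r): Gödel ¬ of 0.05 = 0 (operand ≠ 0)
¬¬(q ⊃ r): Gödel ¬ of 0 = 1 (operand is 0)
¬q: Gödel ¬ of 0.86 = 0 (operand ≠ 0)
¬q: Gödel ¬ of 0.86 = 0 (operand ≠ 0)
(¬q ⊃ ¬q): 0 ≤ 0, so result = 1
¬q: Gödel ¬ of 0.86 = 0 (operand ≠ 0)
¬q: Gödel ¬ of 0.86 = 0 (operand ≠ 0)
(¬q ⊃ ¬q): 0 ≤ 0, so result = 1
((¬q ⊃ ¬q) ∨ (¬q ⊃ ¬q)) = max(1, 1) = 1
(q ⊃ p): 0.86 > 0.24, so result = 0.24
¬(q ⊃ p): Gödel ¬ of 0.24 = 0 (operand ≠ 0)
(((¬q ⊃ ¬q) ∨ (¬q ⊃ ¬q)) ∨ ¬(q ⊃ p)) = max(1, 0) = 1
(¬¬(q ⊃ r) ∧ (((¬q ⊃ ¬q) ∨ (¬q ⊃ ¬q)) ∨ ¬(q ⊃ p))) = min(1, 1) = 1
¬p: Gödel ¬ of 0.24 = 0 (operand ≠ 0)
¬¬p: Gödel ¬ of 0 = 1 (operand is 0)
((¬¬(q ⊃ r) ∧ (((¬q ⊃ ¬q) ∨ (¬q ⊃ ¬q)) ∨ ¬(q ⊃ p))) ⊃ ¬¬p): 1 ≤ 1, so result = 1
(¬p ∨ ((¬¬(q ⊃ r) ∧ (((¬q ⊃ ¬q) ∨ (¬q ⊃ ¬q)) ∨ ¬(q ⊃ p))) ⊃ ¬¬p)) = max(0, 1) = 1
¬(¬p ∨ ((¬¬(q ⊃ r) ∧ (((¬q ⊃ ¬q) ∨ (¬q ⊃ ¬q)) ∨ ¬(q ⊃ p))) ⊃ ¬¬p)): Gödel ¬ of 1 = 0 (operand ≠ 0)

0.00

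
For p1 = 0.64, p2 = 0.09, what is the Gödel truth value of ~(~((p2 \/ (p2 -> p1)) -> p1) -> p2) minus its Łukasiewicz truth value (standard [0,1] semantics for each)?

Gödel evaluation:
  (p2 -> p1): 0.09 ≤ 0.64, so result = 1
  (p2 \/ (p2 -> p1)) = max(0.09, 1) = 1
  ((p2 \/ (p2 -> p1)) -> p1): 1 > 0.64, so result = 0.64
  ~((p2 \/ (p2 -> p1)) -> p1): Gödel ¬ of 0.64 = 0 (operand ≠ 0)
  (~((p2 \/ (p2 -> p1)) -> p1) -> p2): 0 ≤ 0.09, so result = 1
  ~(~((p2 \/ (p2 -> p1)) -> p1) -> p2): Gödel ¬ of 1 = 0 (operand ≠ 0)
  Gödel value = 0
Łukasiewicz evaluation:
  (p2 -> p1): min(1, 1 − 0.09 + 0.64) = 1
  (p2 \/ (p2 -> p1)) = max(0.09, 1) = 1
  ((p2 \/ (p2 -> p1)) -> p1): min(1, 1 − 1 + 0.64) = 0.64
  ~((p2 \/ (p2 -> p1)) -> p1): Łukasiewicz ¬ gives 1 − 0.64 = 0.36
  (~((p2 \/ (p2 -> p1)) -> p1) -> p2): min(1, 1 − 0.36 + 0.09) = 0.73
  ~(~((p2 \/ (p2 -> p1)) -> p1) -> p2): Łukasiewicz ¬ gives 1 − 0.73 = 0.27
  Łukasiewicz value = 0.27
Difference: 0 − 0.27 = -0.27

-0.27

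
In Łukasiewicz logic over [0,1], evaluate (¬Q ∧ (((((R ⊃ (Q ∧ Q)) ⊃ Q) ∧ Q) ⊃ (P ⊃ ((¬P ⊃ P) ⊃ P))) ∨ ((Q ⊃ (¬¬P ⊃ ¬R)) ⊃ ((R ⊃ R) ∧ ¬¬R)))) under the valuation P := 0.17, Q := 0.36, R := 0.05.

¬Q: Łukasiewicz ¬ gives 1 − 0.36 = 0.64
(Q ∧ Q) = min(0.36, 0.36) = 0.36
(R ⊃ (Q ∧ Q)): min(1, 1 − 0.05 + 0.36) = 1
((R ⊃ (Q ∧ Q)) ⊃ Q): min(1, 1 − 1 + 0.36) = 0.36
(((R ⊃ (Q ∧ Q)) ⊃ Q) ∧ Q) = min(0.36, 0.36) = 0.36
¬P: Łukasiewicz ¬ gives 1 − 0.17 = 0.83
(¬P ⊃ P): min(1, 1 − 0.83 + 0.17) = 0.34
((¬P ⊃ P) ⊃ P): min(1, 1 − 0.34 + 0.17) = 0.83
(P ⊃ ((¬P ⊃ P) ⊃ P)): min(1, 1 − 0.17 + 0.83) = 1
((((R ⊃ (Q ∧ Q)) ⊃ Q) ∧ Q) ⊃ (P ⊃ ((¬P ⊃ P) ⊃ P))): min(1, 1 − 0.36 + 1) = 1
¬P: Łukasiewicz ¬ gives 1 − 0.17 = 0.83
¬¬P: Łukasiewicz ¬ gives 1 − 0.83 = 0.17
¬R: Łukasiewicz ¬ gives 1 − 0.05 = 0.95
(¬¬P ⊃ ¬R): min(1, 1 − 0.17 + 0.95) = 1
(Q ⊃ (¬¬P ⊃ ¬R)): min(1, 1 − 0.36 + 1) = 1
(R ⊃ R): min(1, 1 − 0.05 + 0.05) = 1
¬R: Łukasiewicz ¬ gives 1 − 0.05 = 0.95
¬¬R: Łukasiewicz ¬ gives 1 − 0.95 = 0.05
((R ⊃ R) ∧ ¬¬R) = min(1, 0.05) = 0.05
((Q ⊃ (¬¬P ⊃ ¬R)) ⊃ ((R ⊃ R) ∧ ¬¬R)): min(1, 1 − 1 + 0.05) = 0.05
(((((R ⊃ (Q ∧ Q)) ⊃ Q) ∧ Q) ⊃ (P ⊃ ((¬P ⊃ P) ⊃ P))) ∨ ((Q ⊃ (¬¬P ⊃ ¬R)) ⊃ ((R ⊃ R) ∧ ¬¬R))) = max(1, 0.05) = 1
(¬Q ∧ (((((R ⊃ (Q ∧ Q)) ⊃ Q) ∧ Q) ⊃ (P ⊃ ((¬P ⊃ P) ⊃ P))) ∨ ((Q ⊃ (¬¬P ⊃ ¬R)) ⊃ ((R ⊃ R) ∧ ¬¬R)))) = min(0.64, 1) = 0.64

0.64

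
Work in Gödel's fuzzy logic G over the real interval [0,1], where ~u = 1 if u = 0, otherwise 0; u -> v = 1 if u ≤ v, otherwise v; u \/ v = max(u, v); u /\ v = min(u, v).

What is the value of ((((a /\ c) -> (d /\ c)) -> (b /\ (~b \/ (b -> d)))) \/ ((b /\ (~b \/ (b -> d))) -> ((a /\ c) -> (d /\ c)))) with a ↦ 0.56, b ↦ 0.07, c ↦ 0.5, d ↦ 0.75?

1.00

(a /\ c) = min(0.56, 0.5) = 0.5
(d /\ c) = min(0.75, 0.5) = 0.5
((a /\ c) -> (d /\ c)): 0.5 ≤ 0.5, so result = 1
~b: Gödel ¬ of 0.07 = 0 (operand ≠ 0)
(b -> d): 0.07 ≤ 0.75, so result = 1
(~b \/ (b -> d)) = max(0, 1) = 1
(b /\ (~b \/ (b -> d))) = min(0.07, 1) = 0.07
(((a /\ c) -> (d /\ c)) -> (b /\ (~b \/ (b -> d)))): 1 > 0.07, so result = 0.07
~b: Gödel ¬ of 0.07 = 0 (operand ≠ 0)
(b -> d): 0.07 ≤ 0.75, so result = 1
(~b \/ (b -> d)) = max(0, 1) = 1
(b /\ (~b \/ (b -> d))) = min(0.07, 1) = 0.07
(a /\ c) = min(0.56, 0.5) = 0.5
(d /\ c) = min(0.75, 0.5) = 0.5
((a /\ c) -> (d /\ c)): 0.5 ≤ 0.5, so result = 1
((b /\ (~b \/ (b -> d))) -> ((a /\ c) -> (d /\ c))): 0.07 ≤ 1, so result = 1
((((a /\ c) -> (d /\ c)) -> (b /\ (~b \/ (b -> d)))) \/ ((b /\ (~b \/ (b -> d))) -> ((a /\ c) -> (d /\ c)))) = max(0.07, 1) = 1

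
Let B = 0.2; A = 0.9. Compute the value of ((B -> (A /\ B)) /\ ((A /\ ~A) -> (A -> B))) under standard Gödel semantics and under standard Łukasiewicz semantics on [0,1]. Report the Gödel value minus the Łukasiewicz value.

Gödel evaluation:
  (A /\ B) = min(0.9, 0.2) = 0.2
  (B -> (A /\ B)): 0.2 ≤ 0.2, so result = 1
  ~A: Gödel ¬ of 0.9 = 0 (operand ≠ 0)
  (A /\ ~A) = min(0.9, 0) = 0
  (A -> B): 0.9 > 0.2, so result = 0.2
  ((A /\ ~A) -> (A -> B)): 0 ≤ 0.2, so result = 1
  ((B -> (A /\ B)) /\ ((A /\ ~A) -> (A -> B))) = min(1, 1) = 1
  Gödel value = 1
Łukasiewicz evaluation:
  (A /\ B) = min(0.9, 0.2) = 0.2
  (B -> (A /\ B)): min(1, 1 − 0.2 + 0.2) = 1
  ~A: Łukasiewicz ¬ gives 1 − 0.9 = 0.1
  (A /\ ~A) = min(0.9, 0.1) = 0.1
  (A -> B): min(1, 1 − 0.9 + 0.2) = 0.3
  ((A /\ ~A) -> (A -> B)): min(1, 1 − 0.1 + 0.3) = 1
  ((B -> (A /\ B)) /\ ((A /\ ~A) -> (A -> B))) = min(1, 1) = 1
  Łukasiewicz value = 1
Difference: 1 − 1 = 0.00

0.00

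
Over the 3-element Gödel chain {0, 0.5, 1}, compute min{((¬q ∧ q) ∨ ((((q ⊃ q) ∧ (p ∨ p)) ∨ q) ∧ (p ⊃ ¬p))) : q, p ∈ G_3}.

0.00

The minimum is attained at q = 0, p = 0:
  ¬q: Gödel ¬ of 0 = 1 (operand is 0)
  (¬q ∧ q) = min(1, 0) = 0
  (q ⊃ q): 0 ≤ 0, so result = 1
  (p ∨ p) = max(0, 0) = 0
  ((q ⊃ q) ∧ (p ∨ p)) = min(1, 0) = 0
  (((q ⊃ q) ∧ (p ∨ p)) ∨ q) = max(0, 0) = 0
  ¬p: Gödel ¬ of 0 = 1 (operand is 0)
  (p ⊃ ¬p): 0 ≤ 1, so result = 1
  ((((q ⊃ q) ∧ (p ∨ p)) ∨ q) ∧ (p ⊃ ¬p)) = min(0, 1) = 0
  ((¬q ∧ q) ∨ ((((q ⊃ q) ∧ (p ∨ p)) ∨ q) ∧ (p ⊃ ¬p))) = max(0, 0) = 0
Checking all 9 assignments confirms none give a value below 0.00.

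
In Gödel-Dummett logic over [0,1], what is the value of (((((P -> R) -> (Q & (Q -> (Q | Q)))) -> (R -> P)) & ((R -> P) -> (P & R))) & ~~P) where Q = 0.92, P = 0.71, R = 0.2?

(P -> R): 0.71 > 0.2, so result = 0.2
(Q | Q) = max(0.92, 0.92) = 0.92
(Q -> (Q | Q)): 0.92 ≤ 0.92, so result = 1
(Q & (Q -> (Q | Q))) = min(0.92, 1) = 0.92
((P -> R) -> (Q & (Q -> (Q | Q)))): 0.2 ≤ 0.92, so result = 1
(R -> P): 0.2 ≤ 0.71, so result = 1
(((P -> R) -> (Q & (Q -> (Q | Q)))) -> (R -> P)): 1 ≤ 1, so result = 1
(R -> P): 0.2 ≤ 0.71, so result = 1
(P & R) = min(0.71, 0.2) = 0.2
((R -> P) -> (P & R)): 1 > 0.2, so result = 0.2
((((P -> R) -> (Q & (Q -> (Q | Q)))) -> (R -> P)) & ((R -> P) -> (P & R))) = min(1, 0.2) = 0.2
~P: Gödel ¬ of 0.71 = 0 (operand ≠ 0)
~~P: Gödel ¬ of 0 = 1 (operand is 0)
(((((P -> R) -> (Q & (Q -> (Q | Q)))) -> (R -> P)) & ((R -> P) -> (P & R))) & ~~P) = min(0.2, 1) = 0.2

0.20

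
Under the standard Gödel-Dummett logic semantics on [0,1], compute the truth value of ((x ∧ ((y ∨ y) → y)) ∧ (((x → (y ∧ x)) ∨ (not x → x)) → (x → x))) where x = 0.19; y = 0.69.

0.19

(y ∨ y) = max(0.69, 0.69) = 0.69
((y ∨ y) → y): 0.69 ≤ 0.69, so result = 1
(x ∧ ((y ∨ y) → y)) = min(0.19, 1) = 0.19
(y ∧ x) = min(0.69, 0.19) = 0.19
(x → (y ∧ x)): 0.19 ≤ 0.19, so result = 1
not x: Gödel ¬ of 0.19 = 0 (operand ≠ 0)
(not x → x): 0 ≤ 0.19, so result = 1
((x → (y ∧ x)) ∨ (not x → x)) = max(1, 1) = 1
(x → x): 0.19 ≤ 0.19, so result = 1
(((x → (y ∧ x)) ∨ (not x → x)) → (x → x)): 1 ≤ 1, so result = 1
((x ∧ ((y ∨ y) → y)) ∧ (((x → (y ∧ x)) ∨ (not x → x)) → (x → x))) = min(0.19, 1) = 0.19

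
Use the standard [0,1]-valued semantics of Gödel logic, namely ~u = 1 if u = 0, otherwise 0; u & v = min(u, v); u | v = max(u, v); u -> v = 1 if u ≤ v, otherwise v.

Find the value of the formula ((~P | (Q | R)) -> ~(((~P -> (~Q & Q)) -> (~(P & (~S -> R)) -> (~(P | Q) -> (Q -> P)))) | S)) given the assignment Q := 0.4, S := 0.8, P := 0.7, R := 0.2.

0.00

~P: Gödel ¬ of 0.7 = 0 (operand ≠ 0)
(Q | R) = max(0.4, 0.2) = 0.4
(~P | (Q | R)) = max(0, 0.4) = 0.4
~P: Gödel ¬ of 0.7 = 0 (operand ≠ 0)
~Q: Gödel ¬ of 0.4 = 0 (operand ≠ 0)
(~Q & Q) = min(0, 0.4) = 0
(~P -> (~Q & Q)): 0 ≤ 0, so result = 1
~S: Gödel ¬ of 0.8 = 0 (operand ≠ 0)
(~S -> R): 0 ≤ 0.2, so result = 1
(P & (~S -> R)) = min(0.7, 1) = 0.7
~(P & (~S -> R)): Gödel ¬ of 0.7 = 0 (operand ≠ 0)
(P | Q) = max(0.7, 0.4) = 0.7
~(P | Q): Gödel ¬ of 0.7 = 0 (operand ≠ 0)
(Q -> P): 0.4 ≤ 0.7, so result = 1
(~(P | Q) -> (Q -> P)): 0 ≤ 1, so result = 1
(~(P & (~S -> R)) -> (~(P | Q) -> (Q -> P))): 0 ≤ 1, so result = 1
((~P -> (~Q & Q)) -> (~(P & (~S -> R)) -> (~(P | Q) -> (Q -> P)))): 1 ≤ 1, so result = 1
(((~P -> (~Q & Q)) -> (~(P & (~S -> R)) -> (~(P | Q) -> (Q -> P)))) | S) = max(1, 0.8) = 1
~(((~P -> (~Q & Q)) -> (~(P & (~S -> R)) -> (~(P | Q) -> (Q -> P)))) | S): Gödel ¬ of 1 = 0 (operand ≠ 0)
((~P | (Q | R)) -> ~(((~P -> (~Q & Q)) -> (~(P & (~S -> R)) -> (~(P | Q) -> (Q -> P)))) | S)): 0.4 > 0, so result = 0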